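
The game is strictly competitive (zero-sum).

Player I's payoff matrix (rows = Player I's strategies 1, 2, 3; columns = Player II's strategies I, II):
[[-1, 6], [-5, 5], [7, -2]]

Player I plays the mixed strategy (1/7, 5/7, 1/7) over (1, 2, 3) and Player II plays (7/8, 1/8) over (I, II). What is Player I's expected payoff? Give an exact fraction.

Against (7/8, 1/8), each row's expected payoff is 1: -1/8; 2: -15/4; 3: 47/8.
Taking the (1/7, 5/7, 1/7)-weighted average: (1/7)·(-1/8) + (5/7)·(-15/4) + (1/7)·(47/8) = -13/7.

-13/7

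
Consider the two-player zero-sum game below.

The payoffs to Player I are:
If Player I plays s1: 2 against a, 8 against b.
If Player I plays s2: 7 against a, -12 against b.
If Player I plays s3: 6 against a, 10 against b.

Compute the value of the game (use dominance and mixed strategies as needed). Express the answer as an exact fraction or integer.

142/23

Row s1 is strictly dominated by row s3, so Player I never plays it.
The remaining 2×2 game on (s2, s3) × (a, b) has no saddle point. Let Player I play s2 with probability p; indifference gives 7p + 6(1−p) = −12p + 10(1−p), so p = 4/23.
Similarly Player II's optimal q on a is 22/23, and the value is 7·(22/23) + (-12)·(1/23) = 142/23.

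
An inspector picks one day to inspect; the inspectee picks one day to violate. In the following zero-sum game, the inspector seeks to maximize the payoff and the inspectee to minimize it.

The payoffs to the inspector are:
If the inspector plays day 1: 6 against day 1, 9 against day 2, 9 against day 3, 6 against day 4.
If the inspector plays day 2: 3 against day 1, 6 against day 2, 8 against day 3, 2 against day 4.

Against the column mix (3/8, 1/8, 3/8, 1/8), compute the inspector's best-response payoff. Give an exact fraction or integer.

day 1: (6)·(3/8) + (9)·(1/8) + (9)·(3/8) + (6)·(1/8) = 15/2.
day 2: (3)·(3/8) + (6)·(1/8) + (8)·(3/8) + (2)·(1/8) = 41/8.
The best pure response is day 1 with expected payoff 15/2.

15/2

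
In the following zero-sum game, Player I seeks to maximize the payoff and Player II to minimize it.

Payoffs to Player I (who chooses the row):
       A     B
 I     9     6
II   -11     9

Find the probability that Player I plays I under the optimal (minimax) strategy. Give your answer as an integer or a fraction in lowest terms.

20/23

Row minima are 6 and -11, so Player I's maximin is 6; column maxima are 9 and 9, so Player II's minimax is 9. These differ, so the equilibrium is in mixed strategies.
Let Player I play I with probability p. Player II is indifferent when 9p − 11(1−p) = 6p + 9(1−p), giving p = 20/23.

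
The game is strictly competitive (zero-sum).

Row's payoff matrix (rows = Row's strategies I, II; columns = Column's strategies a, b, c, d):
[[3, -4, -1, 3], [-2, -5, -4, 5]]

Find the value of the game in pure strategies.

Row minima: -4, -5 → Row's maximin is -4.
Column maxima: 3, -4, -1, 5 → Column's minimax is -4.
They coincide at (I, b), so the value is -4.

-4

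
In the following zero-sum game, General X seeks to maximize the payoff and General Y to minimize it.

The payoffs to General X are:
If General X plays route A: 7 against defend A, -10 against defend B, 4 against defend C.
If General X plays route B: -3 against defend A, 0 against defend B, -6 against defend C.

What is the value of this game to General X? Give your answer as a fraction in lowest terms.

-3

Column defend A is strictly dominated by defend C for General Y (it gives General X more in every row).
The remaining 2×2 game on (route A, route B) × (defend B, defend C) has no saddle point. Let General X play route A with probability p; indifference gives −10p = 4p − 6(1−p), so p = 3/10.
Similarly General Y's optimal q on defend B is 1/2, and the value is -10·(1/2) + (4)·(1/2) = -3.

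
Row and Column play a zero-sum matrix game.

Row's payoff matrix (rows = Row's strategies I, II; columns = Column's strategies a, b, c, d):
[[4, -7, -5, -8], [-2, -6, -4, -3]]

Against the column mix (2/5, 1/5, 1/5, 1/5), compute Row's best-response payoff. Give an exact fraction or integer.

-12/5

I: (4)·(2/5) + (-7)·(1/5) + (-5)·(1/5) + (-8)·(1/5) = -12/5.
II: (-2)·(2/5) + (-6)·(1/5) + (-4)·(1/5) + (-3)·(1/5) = -17/5.
The best pure response is I with expected payoff -12/5.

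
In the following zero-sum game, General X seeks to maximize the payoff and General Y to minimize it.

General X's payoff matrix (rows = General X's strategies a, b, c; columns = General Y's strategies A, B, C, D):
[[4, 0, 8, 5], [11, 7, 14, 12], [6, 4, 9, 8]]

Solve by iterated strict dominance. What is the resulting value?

7

Row a is strictly dominated by row b (11>4, 7>0, 14>8, 12>5); eliminate a.
Row c is strictly dominated by row b (11>6, 7>4, 14>9, 12>8); eliminate c.
Column C is strictly dominated by A for General Y (11<14); eliminate C.
Column D is strictly dominated by A for General Y (11<12); eliminate D.
Column A is strictly dominated by B for General Y (7<11); eliminate A.
Only (b, B) remains, with payoff 7.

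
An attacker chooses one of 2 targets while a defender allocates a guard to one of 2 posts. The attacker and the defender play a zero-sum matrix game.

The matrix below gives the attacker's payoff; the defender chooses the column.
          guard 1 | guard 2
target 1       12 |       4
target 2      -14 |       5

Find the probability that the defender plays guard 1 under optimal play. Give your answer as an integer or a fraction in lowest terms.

1/27

Row minima are 4 and -14, so the attacker's maximin is 4; column maxima are 12 and 5, so the defender's minimax is 5. These differ, so the equilibrium is in mixed strategies.
Let the defender play guard 1 with probability q. The attacker is indifferent when 12q + 4(1−q) = −14q + 5(1−q), giving q = 1/27.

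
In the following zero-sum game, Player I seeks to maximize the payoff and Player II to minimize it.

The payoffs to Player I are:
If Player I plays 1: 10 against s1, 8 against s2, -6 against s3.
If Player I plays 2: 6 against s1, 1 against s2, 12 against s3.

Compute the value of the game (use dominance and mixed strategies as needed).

102/25

Column s1 is strictly dominated by s2 for Player II (it gives Player I more in every row).
The remaining 2×2 game on (1, 2) × (s2, s3) has no saddle point. Let Player I play 1 with probability p; indifference gives 8p + (1−p) = −6p + 12(1−p), so p = 11/25.
Similarly Player II's optimal q on s2 is 18/25, and the value is 8·(18/25) + (-6)·(7/25) = 102/25.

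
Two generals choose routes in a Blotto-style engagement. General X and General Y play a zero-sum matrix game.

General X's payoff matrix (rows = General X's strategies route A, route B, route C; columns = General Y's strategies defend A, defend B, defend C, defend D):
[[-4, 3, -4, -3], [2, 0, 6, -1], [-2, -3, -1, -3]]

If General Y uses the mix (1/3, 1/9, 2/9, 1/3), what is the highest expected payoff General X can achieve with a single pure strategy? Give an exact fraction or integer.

route A: (-4)·(1/3) + (3)·(1/9) + (-4)·(2/9) + (-3)·(1/3) = -26/9.
route B: (2)·(1/3) + (0)·(1/9) + (6)·(2/9) + (-1)·(1/3) = 5/3.
route C: (-2)·(1/3) + (-3)·(1/9) + (-1)·(2/9) + (-3)·(1/3) = -20/9.
The best pure response is route B with expected payoff 5/3.

5/3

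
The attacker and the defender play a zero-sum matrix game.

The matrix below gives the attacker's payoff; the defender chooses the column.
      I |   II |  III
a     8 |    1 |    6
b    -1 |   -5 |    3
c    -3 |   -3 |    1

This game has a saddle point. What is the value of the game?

Row minima: 1, -5, -3 → the attacker's maximin is 1.
Column maxima: 8, 1, 6 → the defender's minimax is 1.
They coincide at (a, II), so the value is 1.

1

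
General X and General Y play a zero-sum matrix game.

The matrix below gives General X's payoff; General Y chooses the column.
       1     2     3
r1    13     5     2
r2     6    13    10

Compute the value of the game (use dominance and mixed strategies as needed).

118/15

Column 2 is strictly dominated by 3 for General Y (it gives General X more in every row).
The remaining 2×2 game on (r1, r2) × (1, 3) has no saddle point. Let General X play r1 with probability p; indifference gives 13p + 6(1−p) = 2p + 10(1−p), so p = 4/15.
Similarly General Y's optimal q on 1 is 8/15, and the value is 13·(8/15) + (2)·(7/15) = 118/15.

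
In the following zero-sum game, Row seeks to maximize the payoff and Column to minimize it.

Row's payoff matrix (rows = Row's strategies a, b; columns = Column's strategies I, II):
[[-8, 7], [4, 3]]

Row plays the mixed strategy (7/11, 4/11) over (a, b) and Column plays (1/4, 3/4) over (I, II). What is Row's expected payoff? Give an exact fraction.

Against (1/4, 3/4), each row's expected payoff is a: 13/4; b: 13/4.
Taking the (7/11, 4/11)-weighted average: (7/11)·(13/4) + (4/11)·(13/4) = 13/4.

13/4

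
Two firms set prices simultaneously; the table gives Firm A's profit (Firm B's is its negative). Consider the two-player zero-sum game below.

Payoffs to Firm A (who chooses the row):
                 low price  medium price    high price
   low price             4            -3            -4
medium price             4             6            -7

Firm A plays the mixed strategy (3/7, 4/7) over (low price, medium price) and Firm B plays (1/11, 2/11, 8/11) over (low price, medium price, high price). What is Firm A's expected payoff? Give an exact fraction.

Against (1/11, 2/11, 8/11), each row's expected payoff is low price: -34/11; medium price: -40/11.
Taking the (3/7, 4/7)-weighted average: (3/7)·(-34/11) + (4/7)·(-40/11) = -262/77.

-262/77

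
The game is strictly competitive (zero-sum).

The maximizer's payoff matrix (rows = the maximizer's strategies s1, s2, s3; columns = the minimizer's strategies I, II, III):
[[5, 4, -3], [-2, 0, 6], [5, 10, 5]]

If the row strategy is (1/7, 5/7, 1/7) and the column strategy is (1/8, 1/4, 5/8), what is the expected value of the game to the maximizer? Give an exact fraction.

47/14

Against (1/8, 1/4, 5/8), each row's expected payoff is s1: -1/4; s2: 7/2; s3: 25/4.
Taking the (1/7, 5/7, 1/7)-weighted average: (1/7)·(-1/4) + (5/7)·(7/2) + (1/7)·(25/4) = 47/14.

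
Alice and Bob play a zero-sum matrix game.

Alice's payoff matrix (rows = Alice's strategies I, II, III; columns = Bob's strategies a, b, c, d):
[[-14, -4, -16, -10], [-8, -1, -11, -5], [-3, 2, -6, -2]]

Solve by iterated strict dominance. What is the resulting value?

-6

Row II is strictly dominated by row III (-3>-8, 2>-1, -6>-11, -2>-5); eliminate II.
Column b is strictly dominated by a for Bob (-14<-4, -3<2); eliminate b.
Row I is strictly dominated by row III (-3>-14, -6>-16, -2>-10); eliminate I.
Column a is strictly dominated by c for Bob (-6<-3); eliminate a.
Column d is strictly dominated by c for Bob (-6<-2); eliminate d.
Only (III, c) remains, with payoff -6.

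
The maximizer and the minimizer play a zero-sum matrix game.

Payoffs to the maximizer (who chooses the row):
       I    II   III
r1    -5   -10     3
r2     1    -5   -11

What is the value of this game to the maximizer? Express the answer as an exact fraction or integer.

Column I is strictly dominated by II for the minimizer (it gives the maximizer more in every row).
The remaining 2×2 game on (r1, r2) × (II, III) has no saddle point. Let the maximizer play r1 with probability p; indifference gives −10p − 5(1−p) = 3p − 11(1−p), so p = 6/19.
Similarly the minimizer's optimal q on II is 14/19, and the value is -10·(14/19) + (3)·(5/19) = -125/19.

-125/19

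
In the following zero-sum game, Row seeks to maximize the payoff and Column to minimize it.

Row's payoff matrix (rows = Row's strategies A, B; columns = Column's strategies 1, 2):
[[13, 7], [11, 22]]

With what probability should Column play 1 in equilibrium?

Row minima are 7 and 11, so Row's maximin is 11; column maxima are 13 and 22, so Column's minimax is 13. These differ, so the equilibrium is in mixed strategies.
Let Column play 1 with probability q. Row is indifferent when 13q + 7(1−q) = 11q + 22(1−q), giving q = 15/17.

15/17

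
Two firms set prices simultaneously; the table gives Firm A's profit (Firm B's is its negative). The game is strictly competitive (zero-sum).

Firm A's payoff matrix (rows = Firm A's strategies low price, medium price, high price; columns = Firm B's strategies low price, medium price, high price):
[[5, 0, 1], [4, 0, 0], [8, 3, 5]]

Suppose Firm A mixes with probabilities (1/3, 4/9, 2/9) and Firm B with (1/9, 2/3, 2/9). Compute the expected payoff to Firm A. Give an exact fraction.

Against (1/9, 2/3, 2/9), each row's expected payoff is low price: 7/9; medium price: 4/9; high price: 4.
Taking the (1/3, 4/9, 2/9)-weighted average: (1/3)·(7/9) + (4/9)·(4/9) + (2/9)·(4) = 109/81.

109/81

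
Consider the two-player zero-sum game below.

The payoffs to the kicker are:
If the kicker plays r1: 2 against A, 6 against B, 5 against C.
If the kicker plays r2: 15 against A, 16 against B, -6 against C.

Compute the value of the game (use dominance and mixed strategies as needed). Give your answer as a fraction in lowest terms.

Column B is strictly dominated by A for the goalkeeper (it gives the kicker more in every row).
The remaining 2×2 game on (r1, r2) × (A, C) has no saddle point. Let the kicker play r1 with probability p; indifference gives 2p + 15(1−p) = 5p − 6(1−p), so p = 7/8.
Similarly the goalkeeper's optimal q on A is 11/24, and the value is 2·(11/24) + (5)·(13/24) = 29/8.

29/8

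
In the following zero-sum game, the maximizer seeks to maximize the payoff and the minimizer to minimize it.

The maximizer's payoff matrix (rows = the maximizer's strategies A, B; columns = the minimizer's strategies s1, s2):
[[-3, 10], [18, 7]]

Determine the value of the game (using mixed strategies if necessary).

67/8

Row minima are -3 and 7, so the maximizer's maximin is 7; column maxima are 18 and 10, so the minimizer's minimax is 10. These differ, so the equilibrium is in mixed strategies.
Let the maximizer play A with probability p. The minimizer is indifferent when −3p + 18(1−p) = 10p + 7(1−p), giving p = 11/24.
Let the minimizer play s1 with probability q. The maximizer is indifferent when −3q + 10(1−q) = 18q + 7(1−q), giving q = 1/8.
The value is -3·(1/8) + (10)·(7/8) = 67/8.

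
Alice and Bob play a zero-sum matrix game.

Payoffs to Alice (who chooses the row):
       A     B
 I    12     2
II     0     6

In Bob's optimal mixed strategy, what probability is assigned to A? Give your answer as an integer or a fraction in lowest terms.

Row minima are 2 and 0, so Alice's maximin is 2; column maxima are 12 and 6, so Bob's minimax is 6. These differ, so the equilibrium is in mixed strategies.
Let Bob play A with probability q. Alice is indifferent when 12q + 2(1−q) = 6(1−q), giving q = 1/4.

1/4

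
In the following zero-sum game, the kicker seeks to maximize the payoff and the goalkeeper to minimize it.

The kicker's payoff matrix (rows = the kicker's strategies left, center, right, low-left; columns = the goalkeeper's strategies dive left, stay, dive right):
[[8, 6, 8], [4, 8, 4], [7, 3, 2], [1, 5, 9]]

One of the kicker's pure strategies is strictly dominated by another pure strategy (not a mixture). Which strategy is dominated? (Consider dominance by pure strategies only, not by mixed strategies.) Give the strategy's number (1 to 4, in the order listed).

Compare right with left: 8 > 7, 6 > 3, 8 > 2.
So left strictly dominates right for the kicker; right is strictly dominated.

3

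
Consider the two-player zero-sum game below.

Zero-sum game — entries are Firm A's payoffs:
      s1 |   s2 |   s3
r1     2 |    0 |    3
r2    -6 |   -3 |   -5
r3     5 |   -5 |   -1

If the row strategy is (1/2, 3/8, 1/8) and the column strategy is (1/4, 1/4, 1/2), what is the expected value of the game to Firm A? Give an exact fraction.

-27/32

Against (1/4, 1/4, 1/2), each row's expected payoff is r1: 2; r2: -19/4; r3: -1/2.
Taking the (1/2, 3/8, 1/8)-weighted average: (1/2)·(2) + (3/8)·(-19/4) + (1/8)·(-1/2) = -27/32.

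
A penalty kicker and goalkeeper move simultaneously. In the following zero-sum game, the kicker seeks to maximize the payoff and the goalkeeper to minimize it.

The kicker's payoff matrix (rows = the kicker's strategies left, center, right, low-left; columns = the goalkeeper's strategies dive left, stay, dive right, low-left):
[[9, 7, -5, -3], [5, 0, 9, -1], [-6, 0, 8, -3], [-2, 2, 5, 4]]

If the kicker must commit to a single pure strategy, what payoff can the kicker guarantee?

The worst-case payoff for each row is left: -5, center: -1, right: -6, low-left: -2.
The best of these is -1.

-1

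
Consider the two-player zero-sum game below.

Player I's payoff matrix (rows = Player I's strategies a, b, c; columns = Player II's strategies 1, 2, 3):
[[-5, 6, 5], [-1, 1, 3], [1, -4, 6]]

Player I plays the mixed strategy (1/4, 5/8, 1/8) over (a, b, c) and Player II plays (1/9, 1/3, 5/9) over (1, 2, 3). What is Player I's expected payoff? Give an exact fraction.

Against (1/9, 1/3, 5/9), each row's expected payoff is a: 38/9; b: 17/9; c: 19/9.
Taking the (1/4, 5/8, 1/8)-weighted average: (1/4)·(38/9) + (5/8)·(17/9) + (1/8)·(19/9) = 5/2.

5/2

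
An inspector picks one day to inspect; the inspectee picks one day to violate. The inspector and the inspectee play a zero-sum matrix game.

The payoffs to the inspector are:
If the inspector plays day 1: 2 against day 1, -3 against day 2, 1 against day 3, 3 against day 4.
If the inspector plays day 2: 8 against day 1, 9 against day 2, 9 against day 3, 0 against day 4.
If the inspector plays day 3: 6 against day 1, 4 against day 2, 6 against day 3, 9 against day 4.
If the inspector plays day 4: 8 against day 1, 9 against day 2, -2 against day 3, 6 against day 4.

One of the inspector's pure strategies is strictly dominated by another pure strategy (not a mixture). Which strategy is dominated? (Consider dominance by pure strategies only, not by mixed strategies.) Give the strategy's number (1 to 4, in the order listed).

Compare day 1 with day 3: 6 > 2, 4 > -3, 6 > 1, 9 > 3.
So day 3 strictly dominates day 1 for the inspector; day 1 is strictly dominated.

1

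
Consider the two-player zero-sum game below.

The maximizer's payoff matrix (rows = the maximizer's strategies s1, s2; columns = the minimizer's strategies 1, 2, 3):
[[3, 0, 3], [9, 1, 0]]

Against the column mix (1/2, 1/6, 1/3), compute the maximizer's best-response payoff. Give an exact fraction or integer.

14/3

s1: (3)·(1/2) + (0)·(1/6) + (3)·(1/3) = 5/2.
s2: (9)·(1/2) + (1)·(1/6) + (0)·(1/3) = 14/3.
The best pure response is s2 with expected payoff 14/3.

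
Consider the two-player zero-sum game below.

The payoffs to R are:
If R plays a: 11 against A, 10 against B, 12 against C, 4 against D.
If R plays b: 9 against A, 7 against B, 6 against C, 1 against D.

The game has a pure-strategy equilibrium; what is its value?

4

Row minima: 4, 1 → R's maximin is 4.
Column maxima: 11, 10, 12, 4 → C's minimax is 4.
They coincide at (a, D), so the value is 4.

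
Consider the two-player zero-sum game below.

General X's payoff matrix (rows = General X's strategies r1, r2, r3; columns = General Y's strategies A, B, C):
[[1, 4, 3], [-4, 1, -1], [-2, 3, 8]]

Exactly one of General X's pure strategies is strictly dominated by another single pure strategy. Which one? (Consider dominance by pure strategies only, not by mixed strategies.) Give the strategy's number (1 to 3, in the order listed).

Compare r2 with r1: 1 > -4, 4 > 1, 3 > -1.
So r1 strictly dominates r2 for General X; r2 is strictly dominated.

2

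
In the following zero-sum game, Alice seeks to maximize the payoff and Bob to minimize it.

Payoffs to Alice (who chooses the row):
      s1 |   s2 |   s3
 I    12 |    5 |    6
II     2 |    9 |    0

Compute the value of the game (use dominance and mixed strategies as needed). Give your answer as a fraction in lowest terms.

Column s1 is strictly dominated by s3 for Bob (it gives Alice more in every row).
The remaining 2×2 game on (I, II) × (s2, s3) has no saddle point. Let Alice play I with probability p; indifference gives 5p + 9(1−p) = 6p, so p = 9/10.
Similarly Bob's optimal q on s2 is 3/5, and the value is 5·(3/5) + (6)·(2/5) = 27/5.

27/5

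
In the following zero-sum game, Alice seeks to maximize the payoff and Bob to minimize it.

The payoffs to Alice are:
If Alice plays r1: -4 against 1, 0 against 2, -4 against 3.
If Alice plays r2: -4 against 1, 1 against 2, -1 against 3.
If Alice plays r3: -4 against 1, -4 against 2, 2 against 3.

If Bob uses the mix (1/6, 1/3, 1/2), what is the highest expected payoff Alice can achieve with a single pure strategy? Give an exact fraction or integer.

r1: (-4)·(1/6) + (0)·(1/3) + (-4)·(1/2) = -8/3.
r2: (-4)·(1/6) + (1)·(1/3) + (-1)·(1/2) = -5/6.
r3: (-4)·(1/6) + (-4)·(1/3) + (2)·(1/2) = -1.
The best pure response is r2 with expected payoff -5/6.

-5/6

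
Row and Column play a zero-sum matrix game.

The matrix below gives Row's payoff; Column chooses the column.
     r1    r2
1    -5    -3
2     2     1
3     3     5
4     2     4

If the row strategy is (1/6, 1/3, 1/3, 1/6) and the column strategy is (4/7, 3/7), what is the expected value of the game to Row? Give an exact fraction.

Against (4/7, 3/7), each row's expected payoff is 1: -29/7; 2: 11/7; 3: 27/7; 4: 20/7.
Taking the (1/6, 1/3, 1/3, 1/6)-weighted average: (1/6)·(-29/7) + (1/3)·(11/7) + (1/3)·(27/7) + (1/6)·(20/7) = 67/42.

67/42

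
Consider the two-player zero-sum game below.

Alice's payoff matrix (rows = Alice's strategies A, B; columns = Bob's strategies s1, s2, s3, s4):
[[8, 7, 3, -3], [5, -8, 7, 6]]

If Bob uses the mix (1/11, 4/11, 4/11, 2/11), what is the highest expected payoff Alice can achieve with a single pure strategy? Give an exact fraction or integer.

A: (8)·(1/11) + (7)·(4/11) + (3)·(4/11) + (-3)·(2/11) = 42/11.
B: (5)·(1/11) + (-8)·(4/11) + (7)·(4/11) + (6)·(2/11) = 13/11.
The best pure response is A with expected payoff 42/11.

42/11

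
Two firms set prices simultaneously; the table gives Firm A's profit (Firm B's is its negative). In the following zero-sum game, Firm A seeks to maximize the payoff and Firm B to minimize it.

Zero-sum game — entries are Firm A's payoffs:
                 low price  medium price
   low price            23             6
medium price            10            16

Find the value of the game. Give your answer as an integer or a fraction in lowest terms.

308/23

Row minima are 6 and 10, so Firm A's maximin is 10; column maxima are 23 and 16, so Firm B's minimax is 16. These differ, so the equilibrium is in mixed strategies.
Let Firm A play low price with probability p. Firm B is indifferent when 23p + 10(1−p) = 6p + 16(1−p), giving p = 6/23.
Let Firm B play low price with probability q. Firm A is indifferent when 23q + 6(1−q) = 10q + 16(1−q), giving q = 10/23.
The value is 23·(10/23) + (6)·(13/23) = 308/23.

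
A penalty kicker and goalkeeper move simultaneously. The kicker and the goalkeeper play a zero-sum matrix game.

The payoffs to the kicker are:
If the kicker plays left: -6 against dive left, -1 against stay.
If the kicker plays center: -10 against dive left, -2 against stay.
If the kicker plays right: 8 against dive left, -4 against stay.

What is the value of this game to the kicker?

Row center is strictly dominated by row left, so the kicker never plays it.
The remaining 2×2 game on (left, right) × (dive left, stay) has no saddle point. Let the kicker play left with probability p; indifference gives −6p + 8(1−p) = −p − 4(1−p), so p = 12/17.
Similarly the goalkeeper's optimal q on dive left is 3/17, and the value is -6·(3/17) + (-1)·(14/17) = -32/17.

-32/17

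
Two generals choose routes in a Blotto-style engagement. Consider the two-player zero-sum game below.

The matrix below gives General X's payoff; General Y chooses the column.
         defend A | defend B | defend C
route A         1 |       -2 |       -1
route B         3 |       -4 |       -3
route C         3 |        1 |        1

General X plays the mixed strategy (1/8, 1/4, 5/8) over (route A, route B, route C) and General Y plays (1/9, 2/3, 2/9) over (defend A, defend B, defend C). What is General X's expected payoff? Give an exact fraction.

-1/6

Against (1/9, 2/3, 2/9), each row's expected payoff is route A: -13/9; route B: -3; route C: 11/9.
Taking the (1/8, 1/4, 5/8)-weighted average: (1/8)·(-13/9) + (1/4)·(-3) + (5/8)·(11/9) = -1/6.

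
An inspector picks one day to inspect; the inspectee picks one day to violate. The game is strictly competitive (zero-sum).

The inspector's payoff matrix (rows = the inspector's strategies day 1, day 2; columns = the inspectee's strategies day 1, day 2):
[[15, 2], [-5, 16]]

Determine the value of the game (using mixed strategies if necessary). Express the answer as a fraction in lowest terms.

125/17

Row minima are 2 and -5, so the inspector's maximin is 2; column maxima are 15 and 16, so the inspectee's minimax is 15. These differ, so the equilibrium is in mixed strategies.
Let the inspector play day 1 with probability p. The inspectee is indifferent when 15p − 5(1−p) = 2p + 16(1−p), giving p = 21/34.
Let the inspectee play day 1 with probability q. The inspector is indifferent when 15q + 2(1−q) = −5q + 16(1−q), giving q = 7/17.
The value is 15·(7/17) + (2)·(10/17) = 125/17.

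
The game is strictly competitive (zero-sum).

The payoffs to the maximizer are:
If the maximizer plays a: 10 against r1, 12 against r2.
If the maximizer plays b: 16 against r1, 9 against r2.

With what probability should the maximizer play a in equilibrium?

Row minima are 10 and 9, so the maximizer's maximin is 10; column maxima are 16 and 12, so the minimizer's minimax is 12. These differ, so the equilibrium is in mixed strategies.
Let the maximizer play a with probability p. The minimizer is indifferent when 10p + 16(1−p) = 12p + 9(1−p), giving p = 7/9.

7/9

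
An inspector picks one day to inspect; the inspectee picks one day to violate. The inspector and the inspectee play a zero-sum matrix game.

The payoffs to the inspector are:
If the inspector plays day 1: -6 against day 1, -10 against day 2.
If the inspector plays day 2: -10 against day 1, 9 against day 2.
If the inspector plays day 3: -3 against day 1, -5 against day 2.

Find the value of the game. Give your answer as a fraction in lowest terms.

Row day 1 is strictly dominated by row day 3, so the inspector never plays it.
The remaining 2×2 game on (day 2, day 3) × (day 1, day 2) has no saddle point. Let the inspector play day 2 with probability p; indifference gives −10p − 3(1−p) = 9p − 5(1−p), so p = 2/21.
Similarly the inspectee's optimal q on day 1 is 2/3, and the value is -10·(2/3) + (9)·(1/3) = -11/3.

-11/3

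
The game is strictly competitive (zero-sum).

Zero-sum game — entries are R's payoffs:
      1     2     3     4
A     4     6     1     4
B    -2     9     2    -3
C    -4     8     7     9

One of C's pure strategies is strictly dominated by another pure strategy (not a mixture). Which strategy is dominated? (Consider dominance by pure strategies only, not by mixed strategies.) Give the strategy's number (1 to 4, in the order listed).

2

C prefers columns that give R less. Compare 2 with 1: 4 < 6, -2 < 9, -4 < 8.
So 1 strictly dominates 2 for C; 2 is strictly dominated.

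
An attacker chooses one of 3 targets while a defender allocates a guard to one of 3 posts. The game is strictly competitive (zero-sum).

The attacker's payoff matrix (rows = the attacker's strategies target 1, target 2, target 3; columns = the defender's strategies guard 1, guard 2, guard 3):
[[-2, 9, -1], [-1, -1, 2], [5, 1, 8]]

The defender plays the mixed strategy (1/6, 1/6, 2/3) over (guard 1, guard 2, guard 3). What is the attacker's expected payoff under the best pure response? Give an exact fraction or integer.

target 1: (-2)·(1/6) + (9)·(1/6) + (-1)·(2/3) = 1/2.
target 2: (-1)·(1/6) + (-1)·(1/6) + (2)·(2/3) = 1.
target 3: (5)·(1/6) + (1)·(1/6) + (8)·(2/3) = 19/3.
The best pure response is target 3 with expected payoff 19/3.

19/3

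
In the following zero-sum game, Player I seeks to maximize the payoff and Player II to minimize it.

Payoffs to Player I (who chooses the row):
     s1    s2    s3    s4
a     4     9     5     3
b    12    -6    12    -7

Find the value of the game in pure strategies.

3

Row minima: 3, -7 → Player I's maximin is 3.
Column maxima: 12, 9, 12, 3 → Player II's minimax is 3.
They coincide at (a, s4), so the value is 3.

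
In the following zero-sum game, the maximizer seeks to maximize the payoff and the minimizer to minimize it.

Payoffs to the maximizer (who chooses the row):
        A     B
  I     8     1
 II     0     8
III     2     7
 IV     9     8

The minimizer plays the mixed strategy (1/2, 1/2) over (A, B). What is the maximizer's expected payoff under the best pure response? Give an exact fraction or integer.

17/2

I: (8)·(1/2) + (1)·(1/2) = 9/2.
II: (0)·(1/2) + (8)·(1/2) = 4.
III: (2)·(1/2) + (7)·(1/2) = 9/2.
IV: (9)·(1/2) + (8)·(1/2) = 17/2.
The best pure response is IV with expected payoff 17/2.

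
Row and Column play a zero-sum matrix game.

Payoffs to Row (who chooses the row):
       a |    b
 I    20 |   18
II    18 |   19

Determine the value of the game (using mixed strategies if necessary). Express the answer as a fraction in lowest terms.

56/3

Row minima are 18 and 18, so Row's maximin is 18; column maxima are 20 and 19, so Column's minimax is 19. These differ, so the equilibrium is in mixed strategies.
Let Row play I with probability p. Column is indifferent when 20p + 18(1−p) = 18p + 19(1−p), giving p = 1/3.
Let Column play a with probability q. Row is indifferent when 20q + 18(1−q) = 18q + 19(1−q), giving q = 1/3.
The value is 20·(1/3) + (18)·(2/3) = 56/3.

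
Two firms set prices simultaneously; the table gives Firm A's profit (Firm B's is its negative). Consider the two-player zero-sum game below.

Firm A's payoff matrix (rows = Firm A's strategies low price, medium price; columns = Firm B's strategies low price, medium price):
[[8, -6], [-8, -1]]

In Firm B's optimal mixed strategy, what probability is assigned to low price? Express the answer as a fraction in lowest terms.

Row minima are -6 and -8, so Firm A's maximin is -6; column maxima are 8 and -1, so Firm B's minimax is -1. These differ, so the equilibrium is in mixed strategies.
Let Firm B play low price with probability q. Firm A is indifferent when 8q − 6(1−q) = −8q − (1−q), giving q = 5/21.

5/21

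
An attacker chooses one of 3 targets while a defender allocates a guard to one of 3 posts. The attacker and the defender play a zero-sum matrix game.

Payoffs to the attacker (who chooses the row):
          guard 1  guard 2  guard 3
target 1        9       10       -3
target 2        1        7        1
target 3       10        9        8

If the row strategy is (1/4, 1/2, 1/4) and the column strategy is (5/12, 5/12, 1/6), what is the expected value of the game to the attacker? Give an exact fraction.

Against (5/12, 5/12, 1/6), each row's expected payoff is target 1: 89/12; target 2: 7/2; target 3: 37/4.
Taking the (1/4, 1/2, 1/4)-weighted average: (1/4)·(89/12) + (1/2)·(7/2) + (1/4)·(37/4) = 71/12.

71/12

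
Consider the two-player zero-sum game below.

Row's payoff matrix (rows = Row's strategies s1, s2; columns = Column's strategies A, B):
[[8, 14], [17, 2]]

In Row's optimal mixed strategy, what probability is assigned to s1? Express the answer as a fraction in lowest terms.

5/7

Row minima are 8 and 2, so Row's maximin is 8; column maxima are 17 and 14, so Column's minimax is 14. These differ, so the equilibrium is in mixed strategies.
Let Row play s1 with probability p. Column is indifferent when 8p + 17(1−p) = 14p + 2(1−p), giving p = 5/7.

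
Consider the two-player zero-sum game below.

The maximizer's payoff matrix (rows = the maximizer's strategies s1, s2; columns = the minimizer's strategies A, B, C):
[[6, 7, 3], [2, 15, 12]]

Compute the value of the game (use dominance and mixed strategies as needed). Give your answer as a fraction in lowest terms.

Column B is strictly dominated by C for the minimizer (it gives the maximizer more in every row).
The remaining 2×2 game on (s1, s2) × (A, C) has no saddle point. Let the maximizer play s1 with probability p; indifference gives 6p + 2(1−p) = 3p + 12(1−p), so p = 10/13.
Similarly the minimizer's optimal q on A is 9/13, and the value is 6·(9/13) + (3)·(4/13) = 66/13.

66/13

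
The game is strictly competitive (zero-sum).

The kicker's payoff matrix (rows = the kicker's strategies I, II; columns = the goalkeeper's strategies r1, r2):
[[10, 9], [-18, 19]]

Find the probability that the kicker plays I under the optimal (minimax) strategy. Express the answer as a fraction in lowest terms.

Row minima are 9 and -18, so the kicker's maximin is 9; column maxima are 10 and 19, so the goalkeeper's minimax is 10. These differ, so the equilibrium is in mixed strategies.
Let the kicker play I with probability p. The goalkeeper is indifferent when 10p − 18(1−p) = 9p + 19(1−p), giving p = 37/38.

37/38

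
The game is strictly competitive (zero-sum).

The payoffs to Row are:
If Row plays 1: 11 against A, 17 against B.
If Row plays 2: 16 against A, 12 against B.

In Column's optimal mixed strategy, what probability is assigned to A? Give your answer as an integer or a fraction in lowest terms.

1/2

Row minima are 11 and 12, so Row's maximin is 12; column maxima are 16 and 17, so Column's minimax is 16. These differ, so the equilibrium is in mixed strategies.
Let Column play A with probability q. Row is indifferent when 11q + 17(1−q) = 16q + 12(1−q), giving q = 1/2.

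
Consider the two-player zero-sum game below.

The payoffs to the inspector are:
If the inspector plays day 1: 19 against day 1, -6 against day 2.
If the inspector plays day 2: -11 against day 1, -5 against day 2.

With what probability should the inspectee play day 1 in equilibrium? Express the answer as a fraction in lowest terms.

1/31

Row minima are -6 and -11, so the inspector's maximin is -6; column maxima are 19 and -5, so the inspectee's minimax is -5. These differ, so the equilibrium is in mixed strategies.
Let the inspectee play day 1 with probability q. The inspector is indifferent when 19q − 6(1−q) = −11q − 5(1−q), giving q = 1/31.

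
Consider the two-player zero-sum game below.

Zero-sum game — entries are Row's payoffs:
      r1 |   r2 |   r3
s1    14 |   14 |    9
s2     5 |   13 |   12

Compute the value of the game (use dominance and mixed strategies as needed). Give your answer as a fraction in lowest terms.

41/4

Column r2 is strictly dominated by r3 for Column (it gives Row more in every row).
The remaining 2×2 game on (s1, s2) × (r1, r3) has no saddle point. Let Row play s1 with probability p; indifference gives 14p + 5(1−p) = 9p + 12(1−p), so p = 7/12.
Similarly Column's optimal q on r1 is 1/4, and the value is 14·(1/4) + (9)·(3/4) = 41/4.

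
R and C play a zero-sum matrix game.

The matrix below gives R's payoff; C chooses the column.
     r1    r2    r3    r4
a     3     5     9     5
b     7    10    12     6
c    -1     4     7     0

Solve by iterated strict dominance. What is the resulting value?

6

Row a is strictly dominated by row b (7>3, 10>5, 12>9, 6>5); eliminate a.
Row c is strictly dominated by row b (7>-1, 10>4, 12>7, 6>0); eliminate c.
Column r2 is strictly dominated by r1 for C (7<10); eliminate r2.
Column r3 is strictly dominated by r1 for C (7<12); eliminate r3.
Column r1 is strictly dominated by r4 for C (6<7); eliminate r1.
Only (b, r4) remains, with payoff 6.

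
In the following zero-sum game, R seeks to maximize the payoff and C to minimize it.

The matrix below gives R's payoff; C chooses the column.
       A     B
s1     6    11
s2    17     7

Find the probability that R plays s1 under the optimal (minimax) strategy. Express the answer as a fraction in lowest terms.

Row minima are 6 and 7, so R's maximin is 7; column maxima are 17 and 11, so C's minimax is 11. These differ, so the equilibrium is in mixed strategies.
Let R play s1 with probability p. C is indifferent when 6p + 17(1−p) = 11p + 7(1−p), giving p = 2/3.

2/3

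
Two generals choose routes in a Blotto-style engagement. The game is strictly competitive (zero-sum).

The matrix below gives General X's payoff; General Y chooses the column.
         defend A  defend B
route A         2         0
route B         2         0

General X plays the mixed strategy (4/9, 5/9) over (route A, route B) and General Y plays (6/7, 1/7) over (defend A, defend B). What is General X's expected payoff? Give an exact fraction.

12/7

Against (6/7, 1/7), each row's expected payoff is route A: 12/7; route B: 12/7.
Taking the (4/9, 5/9)-weighted average: (4/9)·(12/7) + (5/9)·(12/7) = 12/7.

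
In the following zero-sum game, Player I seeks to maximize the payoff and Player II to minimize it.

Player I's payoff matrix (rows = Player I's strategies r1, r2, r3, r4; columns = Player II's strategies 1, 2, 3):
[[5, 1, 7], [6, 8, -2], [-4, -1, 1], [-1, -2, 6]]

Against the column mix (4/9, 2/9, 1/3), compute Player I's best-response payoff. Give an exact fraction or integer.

r1: (5)·(4/9) + (1)·(2/9) + (7)·(1/3) = 43/9.
r2: (6)·(4/9) + (8)·(2/9) + (-2)·(1/3) = 34/9.
r3: (-4)·(4/9) + (-1)·(2/9) + (1)·(1/3) = -5/3.
r4: (-1)·(4/9) + (-2)·(2/9) + (6)·(1/3) = 10/9.
The best pure response is r1 with expected payoff 43/9.

43/9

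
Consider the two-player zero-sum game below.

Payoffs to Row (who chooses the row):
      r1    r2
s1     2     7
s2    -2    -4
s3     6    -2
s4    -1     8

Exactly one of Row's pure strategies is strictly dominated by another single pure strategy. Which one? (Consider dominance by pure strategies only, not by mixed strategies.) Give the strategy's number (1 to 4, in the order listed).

2

Compare s2 with s1: 2 > -2, 7 > -4.
So s1 strictly dominates s2 for Row; s2 is strictly dominated.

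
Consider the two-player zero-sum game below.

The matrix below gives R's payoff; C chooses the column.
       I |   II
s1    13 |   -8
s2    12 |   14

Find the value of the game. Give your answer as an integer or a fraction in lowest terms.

Row minima are -8 and 12, so R's maximin is 12; column maxima are 13 and 14, so C's minimax is 13. These differ, so the equilibrium is in mixed strategies.
Let R play s1 with probability p. C is indifferent when 13p + 12(1−p) = −8p + 14(1−p), giving p = 2/23.
Let C play I with probability q. R is indifferent when 13q − 8(1−q) = 12q + 14(1−q), giving q = 22/23.
The value is 13·(22/23) + (-8)·(1/23) = 278/23.

278/23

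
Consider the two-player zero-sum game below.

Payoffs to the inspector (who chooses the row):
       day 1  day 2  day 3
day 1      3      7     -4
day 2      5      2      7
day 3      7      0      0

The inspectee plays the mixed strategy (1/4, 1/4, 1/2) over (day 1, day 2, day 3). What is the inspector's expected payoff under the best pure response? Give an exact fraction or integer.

21/4

day 1: (3)·(1/4) + (7)·(1/4) + (-4)·(1/2) = 1/2.
day 2: (5)·(1/4) + (2)·(1/4) + (7)·(1/2) = 21/4.
day 3: (7)·(1/4) + (0)·(1/4) + (0)·(1/2) = 7/4.
The best pure response is day 2 with expected payoff 21/4.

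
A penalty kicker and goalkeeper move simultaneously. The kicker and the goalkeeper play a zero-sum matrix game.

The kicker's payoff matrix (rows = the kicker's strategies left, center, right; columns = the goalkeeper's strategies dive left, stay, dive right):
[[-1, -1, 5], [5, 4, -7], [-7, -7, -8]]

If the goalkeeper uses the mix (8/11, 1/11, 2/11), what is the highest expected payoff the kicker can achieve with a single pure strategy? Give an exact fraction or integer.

left: (-1)·(8/11) + (-1)·(1/11) + (5)·(2/11) = 1/11.
center: (5)·(8/11) + (4)·(1/11) + (-7)·(2/11) = 30/11.
right: (-7)·(8/11) + (-7)·(1/11) + (-8)·(2/11) = -79/11.
The best pure response is center with expected payoff 30/11.

30/11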